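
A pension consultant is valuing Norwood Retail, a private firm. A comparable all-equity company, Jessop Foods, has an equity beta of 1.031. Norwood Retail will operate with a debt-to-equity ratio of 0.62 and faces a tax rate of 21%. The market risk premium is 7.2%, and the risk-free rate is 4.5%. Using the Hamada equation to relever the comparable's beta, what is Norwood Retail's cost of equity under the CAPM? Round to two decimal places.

15.56%

β_L = β_U × [1 + (1 − t)(D/E)] = 1.031 × [1 + (1 − 0.21) × 0.62]
    = 1.031 × [1 + 0.79 × 0.62] = 1.031 × 1.4898 = 1.5360
E(R) = R_f + β_L × MRP = 4.5% + 1.5360 × 7.2% = 15.56%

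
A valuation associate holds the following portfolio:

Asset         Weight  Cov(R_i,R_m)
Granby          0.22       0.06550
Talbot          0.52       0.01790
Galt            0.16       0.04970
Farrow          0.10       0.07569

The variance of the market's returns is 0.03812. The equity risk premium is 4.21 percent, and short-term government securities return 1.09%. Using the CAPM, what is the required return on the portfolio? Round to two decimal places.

β_Granby = 0.06550 / 0.03812 = 1.7183
β_Talbot = 0.01790 / 0.03812 = 0.4696
β_Galt = 0.04970 / 0.03812 = 1.3038
β_Farrow = 0.07569 / 0.03812 = 1.9856
β_P = Σ w_i β_i = 0.22×1.7183 + 0.52×0.4696 + 0.16×1.3038 + 0.10×1.9856 = 1.0294
E(R_P) = R_f + β_P × MRP = 1.09% + 1.0294 × 4.21% = 5.42%

5.42%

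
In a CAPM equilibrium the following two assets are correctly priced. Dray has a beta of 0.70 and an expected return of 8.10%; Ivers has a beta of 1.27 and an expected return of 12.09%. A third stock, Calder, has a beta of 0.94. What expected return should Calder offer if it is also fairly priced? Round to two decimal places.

MRP (SML slope) = (12.09% − 8.10%) / (1.27 − 0.70) = 3.99% / 0.57 = 7.0000%
R_f (intercept) = 8.10% − 0.70 × 7.0000% = 3.2000%
E(R_Calder) = R_f + β × MRP = 3.2000% + 0.94 × 7.0000% = 9.78%

9.78%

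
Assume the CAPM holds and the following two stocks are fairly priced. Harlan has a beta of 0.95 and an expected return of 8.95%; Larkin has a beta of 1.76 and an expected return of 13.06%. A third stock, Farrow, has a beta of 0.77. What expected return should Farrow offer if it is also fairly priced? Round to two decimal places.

8.04%

MRP (SML slope) = (13.06% − 8.95%) / (1.76 − 0.95) = 4.11% / 0.81 = 5.0741%
R_f (intercept) = 8.95% − 0.95 × 5.0741% = 4.1296%
E(R_Farrow) = R_f + β × MRP = 4.1296% + 0.77 × 5.0741% = 8.04%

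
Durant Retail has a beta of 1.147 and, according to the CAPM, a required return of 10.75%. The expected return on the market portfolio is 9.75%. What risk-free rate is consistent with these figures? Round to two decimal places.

E(R) = R_f + β(E(R_m) − R_f) = R_f(1 − β) + β·E(R_m)
10.75% = R_f × (1 − 1.147) + 1.147 × 9.75%
10.75% = R_f × -0.147 + 11.18325%
R_f = (10.75% − 11.18325%) / -0.147 = 2.95%

2.95%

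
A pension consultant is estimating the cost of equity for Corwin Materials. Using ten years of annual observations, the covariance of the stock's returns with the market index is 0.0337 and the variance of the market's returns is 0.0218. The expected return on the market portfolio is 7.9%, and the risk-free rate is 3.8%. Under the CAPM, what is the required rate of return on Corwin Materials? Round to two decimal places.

10.14%

β = Cov(R_i, R_m) / Var(R_m) = 0.0337 / 0.0218 = 1.5459
MRP = 7.9% − 3.8% = 4.10%
E(R) = R_f + β × MRP = 3.8% + 1.5459 × 4.1% = 10.14%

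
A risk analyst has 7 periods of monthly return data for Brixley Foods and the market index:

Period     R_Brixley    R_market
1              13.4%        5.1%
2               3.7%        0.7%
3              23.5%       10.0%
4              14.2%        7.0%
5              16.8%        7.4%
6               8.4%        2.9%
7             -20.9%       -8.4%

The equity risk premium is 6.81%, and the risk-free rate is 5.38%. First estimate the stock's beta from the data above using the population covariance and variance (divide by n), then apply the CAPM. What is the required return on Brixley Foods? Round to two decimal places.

21.36%

Mean R_i = (13.4 + 3.7 + 23.5 + 14.2 + 16.8 + 8.4 − 20.9) / 7 = 8.4429%
Mean R_m = (5.1 + 0.7 + 10.0 + 7.0 + 7.4 + 2.9 − 8.4) / 7 = 3.5286%
Σ(R_i − R̄_i)(R_m − R̄_m) = 521.0314  ⇒  Cov = 521.0314 / 7 = 74.4331
Σ(R_m − R̄_m)² = 222.0743  ⇒  Var(R_m) = 222.0743 / 7 = 31.7249
β = Cov / Var(R_m) = 74.4331 / 31.7249 = 2.3462
E(R) = R_f + β × MRP = 5.38% + 2.3462 × 6.81% = 21.36%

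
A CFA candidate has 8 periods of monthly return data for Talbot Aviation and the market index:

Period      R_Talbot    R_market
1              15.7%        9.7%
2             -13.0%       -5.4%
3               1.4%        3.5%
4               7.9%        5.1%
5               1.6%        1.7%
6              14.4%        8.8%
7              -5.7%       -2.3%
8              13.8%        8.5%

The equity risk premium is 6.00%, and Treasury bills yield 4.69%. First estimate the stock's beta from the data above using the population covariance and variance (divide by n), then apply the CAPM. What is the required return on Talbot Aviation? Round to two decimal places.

15.95%

Mean R_i = (15.7 − 13.0 + 1.4 + 7.9 + 1.6 + 14.4 − 5.7 + 13.8) / 8 = 4.5125%
Mean R_m = (9.7 − 5.4 + 3.5 + 5.1 + 1.7 + 8.8 − 2.3 + 8.5) / 8 = 3.7000%
Σ(R_i − R̄_i)(R_m − R̄_m) = 393.9600  ⇒  Cov = 393.9600 / 8 = 49.2450
Σ(R_m − R̄_m)² = 209.8600  ⇒  Var(R_m) = 209.8600 / 8 = 26.2325
β = Cov / Var(R_m) = 49.2450 / 26.2325 = 1.8773
E(R) = R_f + β × MRP = 4.69% + 1.8773 × 6.00% = 15.95%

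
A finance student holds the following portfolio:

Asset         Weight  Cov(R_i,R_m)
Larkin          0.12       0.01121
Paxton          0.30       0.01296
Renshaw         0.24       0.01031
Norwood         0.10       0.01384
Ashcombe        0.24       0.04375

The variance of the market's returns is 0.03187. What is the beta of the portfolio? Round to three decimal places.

0.615

β_Larkin = 0.01121 / 0.03187 = 0.3517
β_Paxton = 0.01296 / 0.03187 = 0.4067
β_Renshaw = 0.01031 / 0.03187 = 0.3235
β_Norwood = 0.01384 / 0.03187 = 0.4343
β_Ashcombe = 0.04375 / 0.03187 = 1.3728
β_P = Σ w_i β_i = 0.12×0.3517 + 0.30×0.4067 + 0.24×0.3235 + 0.10×0.4343 + 0.24×1.3728 = 0.6148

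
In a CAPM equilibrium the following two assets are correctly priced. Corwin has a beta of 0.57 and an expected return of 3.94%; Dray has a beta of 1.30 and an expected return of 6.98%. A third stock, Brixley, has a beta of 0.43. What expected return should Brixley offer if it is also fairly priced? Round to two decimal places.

3.36%

MRP (SML slope) = (6.98% − 3.94%) / (1.30 − 0.57) = 3.04% / 0.73 = 4.1644%
R_f (intercept) = 3.94% − 0.57 × 4.1644% = 1.5663%
E(R_Brixley) = R_f + β × MRP = 1.5663% + 0.43 × 4.1644% = 3.36%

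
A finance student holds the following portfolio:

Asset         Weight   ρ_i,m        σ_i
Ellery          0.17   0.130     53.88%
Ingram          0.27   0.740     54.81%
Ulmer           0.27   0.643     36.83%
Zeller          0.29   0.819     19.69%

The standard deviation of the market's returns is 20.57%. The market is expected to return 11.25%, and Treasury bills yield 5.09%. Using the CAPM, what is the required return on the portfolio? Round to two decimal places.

12.04%

β_Ellery = 0.130 × 53.88% / 20.57% = 0.3405
β_Ingram = 0.740 × 54.81% / 20.57% = 1.9718
β_Ulmer = 0.643 × 36.83% / 20.57% = 1.1513
β_Zeller = 0.819 × 19.69% / 20.57% = 0.7840
β_P = Σ w_i β_i = 0.17×0.3405 + 0.27×1.9718 + 0.27×1.1513 + 0.29×0.7840 = 1.1285
MRP = 11.25% − 5.09% = 6.16%
E(R_P) = R_f + β_P × MRP = 5.09% + 1.1285 × 6.16% = 12.04%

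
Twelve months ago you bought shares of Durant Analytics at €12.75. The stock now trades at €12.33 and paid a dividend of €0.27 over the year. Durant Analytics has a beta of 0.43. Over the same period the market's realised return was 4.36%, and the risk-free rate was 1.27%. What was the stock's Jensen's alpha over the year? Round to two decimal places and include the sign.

-3.78%

Realised HPR = (P1 + D1 − P0) / P0 = (12.33 + 0.27 − 12.75) / 12.75 = -0.15 / 12.75 = -1.1765%
MRP = 4.36% − 1.27% = 3.09%
CAPM required = R_f + β·MRP = 1.27% + 0.43 × 3.09% = 2.5987%
α = realised − required = -1.1765% − 2.5987% = -3.78%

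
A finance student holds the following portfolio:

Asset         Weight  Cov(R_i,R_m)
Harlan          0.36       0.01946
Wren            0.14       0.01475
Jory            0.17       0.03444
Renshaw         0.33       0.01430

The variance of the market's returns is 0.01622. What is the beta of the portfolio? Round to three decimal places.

1.211

β_Harlan = 0.01946 / 0.01622 = 1.1998
β_Wren = 0.01475 / 0.01622 = 0.9094
β_Jory = 0.03444 / 0.01622 = 2.1233
β_Renshaw = 0.01430 / 0.01622 = 0.8816
β_P = Σ w_i β_i = 0.36×1.1998 + 0.14×0.9094 + 0.17×2.1233 + 0.33×0.8816 = 1.2111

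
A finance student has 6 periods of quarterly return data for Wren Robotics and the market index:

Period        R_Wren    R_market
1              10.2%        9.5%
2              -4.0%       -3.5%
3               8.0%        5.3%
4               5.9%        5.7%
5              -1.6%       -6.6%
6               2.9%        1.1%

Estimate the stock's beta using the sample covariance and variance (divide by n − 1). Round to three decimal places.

0.859

Mean R_i = (10.2 − 4.0 + 8.0 + 5.9 − 1.6 + 2.9) / 6 = 3.5667%
Mean R_m = (9.5 − 3.5 + 5.3 + 5.7 − 6.6 + 1.1) / 6 = 1.9167%
Σ(R_i − R̄_i)(R_m − R̄_m) = 159.6633  ⇒  Cov = 159.6633 / 5 = 31.9327
Σ(R_m − R̄_m)² = 185.8083  ⇒  Var(R_m) = 185.8083 / 5 = 37.1617
β = Cov / Var(R_m) = 31.9327 / 37.1617 = 0.8593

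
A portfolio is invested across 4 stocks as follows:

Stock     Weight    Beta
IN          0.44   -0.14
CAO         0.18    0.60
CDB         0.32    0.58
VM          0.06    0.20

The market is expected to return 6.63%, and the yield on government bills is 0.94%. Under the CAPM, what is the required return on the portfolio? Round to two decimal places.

β_P = Σ w_i β_i = 0.44×-0.14 + 0.18×0.60 + 0.32×0.58 + 0.06×0.20 = 0.2440
MRP = 6.63% − 0.94% = 5.69%
E(R_P) = R_f + β_P × MRP = 0.94% + 0.2440 × 5.69% = 2.33%

2.33%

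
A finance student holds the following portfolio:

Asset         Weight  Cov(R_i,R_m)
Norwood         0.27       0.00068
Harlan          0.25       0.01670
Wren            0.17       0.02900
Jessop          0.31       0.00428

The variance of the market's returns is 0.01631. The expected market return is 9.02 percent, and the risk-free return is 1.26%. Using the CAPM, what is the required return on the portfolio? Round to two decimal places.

β_Norwood = 0.00068 / 0.01631 = 0.0417
β_Harlan = 0.01670 / 0.01631 = 1.0239
β_Wren = 0.02900 / 0.01631 = 1.7781
β_Jessop = 0.00428 / 0.01631 = 0.2624
β_P = Σ w_i β_i = 0.27×0.0417 + 0.25×1.0239 + 0.17×1.7781 + 0.31×0.2624 = 0.6509
MRP = 9.02% − 1.26% = 7.76%
E(R_P) = R_f + β_P × MRP = 1.26% + 0.6509 × 7.76% = 6.31%

6.31%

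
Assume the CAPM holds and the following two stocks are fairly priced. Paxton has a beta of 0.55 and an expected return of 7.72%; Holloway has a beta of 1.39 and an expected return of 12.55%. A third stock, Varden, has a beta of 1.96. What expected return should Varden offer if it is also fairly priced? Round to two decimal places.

MRP (SML slope) = (12.55% − 7.72%) / (1.39 − 0.55) = 4.83% / 0.84 = 5.7500%
R_f (intercept) = 7.72% − 0.55 × 5.7500% = 4.5575%
E(R_Varden) = R_f + β × MRP = 4.5575% + 1.96 × 5.7500% = 15.83%

15.83%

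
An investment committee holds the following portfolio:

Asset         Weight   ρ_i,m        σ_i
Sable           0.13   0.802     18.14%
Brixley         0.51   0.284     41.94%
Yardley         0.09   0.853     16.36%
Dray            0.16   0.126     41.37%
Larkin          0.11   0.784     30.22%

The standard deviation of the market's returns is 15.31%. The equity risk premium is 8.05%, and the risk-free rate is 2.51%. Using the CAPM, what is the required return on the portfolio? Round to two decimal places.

β_Sable = 0.802 × 18.14% / 15.31% = 0.9502
β_Brixley = 0.284 × 41.94% / 15.31% = 0.7780
β_Yardley = 0.853 × 16.36% / 15.31% = 0.9115
β_Dray = 0.126 × 41.37% / 15.31% = 0.3405
β_Larkin = 0.784 × 30.22% / 15.31% = 1.5475
β_P = Σ w_i β_i = 0.13×0.9502 + 0.51×0.7780 + 0.09×0.9115 + 0.16×0.3405 + 0.11×1.5475 = 0.8270
E(R_P) = R_f + β_P × MRP = 2.51% + 0.8270 × 8.05% = 9.17%

9.17%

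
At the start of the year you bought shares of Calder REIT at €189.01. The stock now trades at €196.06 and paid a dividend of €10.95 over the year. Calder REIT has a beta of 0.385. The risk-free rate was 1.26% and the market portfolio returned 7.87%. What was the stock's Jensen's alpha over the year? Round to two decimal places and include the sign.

Realised HPR = (P1 + D1 − P0) / P0 = (196.06 + 10.95 − 189.01) / 189.01 = 18.00 / 189.01 = 9.5233%
MRP = 7.87% − 1.26% = 6.61%
CAPM required = R_f + β·MRP = 1.26% + 0.385 × 6.61% = 3.80485%
α = realised − required = 9.5233% − 3.80485% = +5.72%

+5.72%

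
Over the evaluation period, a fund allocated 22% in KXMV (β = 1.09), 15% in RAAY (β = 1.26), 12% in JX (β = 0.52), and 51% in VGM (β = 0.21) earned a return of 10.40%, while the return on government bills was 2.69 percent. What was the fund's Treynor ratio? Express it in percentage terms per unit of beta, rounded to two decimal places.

β_P = 0.22×1.09 + 0.15×1.26 + 0.12×0.52 + 0.51×0.21 = 0.5983
Treynor = (R_P − R_f) / β_P = (10.40% − 2.69%) / 0.5983 = 7.71% / 0.5983 = 12.89%

12.89%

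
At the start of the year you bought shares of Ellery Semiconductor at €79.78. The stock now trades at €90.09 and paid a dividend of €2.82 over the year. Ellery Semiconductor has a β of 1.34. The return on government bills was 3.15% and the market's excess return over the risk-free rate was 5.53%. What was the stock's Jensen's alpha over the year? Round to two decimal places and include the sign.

Realised HPR = (P1 + D1 − P0) / P0 = (90.09 + 2.82 − 79.78) / 79.78 = 13.13 / 79.78 = 16.4578%
CAPM required = R_f + β·MRP = 3.15% + 1.34 × 5.53% = 10.5602%
α = realised − required = 16.4578% − 10.5602% = +5.90%

+5.90%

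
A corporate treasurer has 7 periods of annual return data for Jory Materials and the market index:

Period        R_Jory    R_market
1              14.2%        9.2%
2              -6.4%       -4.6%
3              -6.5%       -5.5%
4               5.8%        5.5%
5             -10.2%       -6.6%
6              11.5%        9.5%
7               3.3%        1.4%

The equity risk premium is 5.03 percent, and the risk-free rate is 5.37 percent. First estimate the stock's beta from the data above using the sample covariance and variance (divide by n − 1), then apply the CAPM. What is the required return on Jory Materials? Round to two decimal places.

Mean R_i = (14.2 − 6.4 − 6.5 + 5.8 − 10.2 + 11.5 + 3.3) / 7 = 1.6714%
Mean R_m = (9.2 − 4.6 − 5.5 + 5.5 − 6.6 + 9.5 + 1.4) / 7 = 1.2714%
Σ(R_i − R̄_i)(R_m − R̄_m) = 394.0443  ⇒  Cov = 394.0443 / 6 = 65.6741
Σ(R_m − R̄_m)² = 290.7543  ⇒  Var(R_m) = 290.7543 / 6 = 48.4591
β = Cov / Var(R_m) = 65.6741 / 48.4591 = 1.3552
E(R) = R_f + β × MRP = 5.37% + 1.3552 × 5.03% = 12.19%

12.19%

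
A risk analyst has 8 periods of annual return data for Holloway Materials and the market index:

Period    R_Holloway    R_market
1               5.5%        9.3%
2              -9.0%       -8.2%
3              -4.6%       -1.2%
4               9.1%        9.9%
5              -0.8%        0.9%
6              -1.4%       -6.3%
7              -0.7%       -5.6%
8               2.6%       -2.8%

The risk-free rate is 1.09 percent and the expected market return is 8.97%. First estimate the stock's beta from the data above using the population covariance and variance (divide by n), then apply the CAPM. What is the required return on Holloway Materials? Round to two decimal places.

Mean R_i = (5.5 − 9.0 − 4.6 + 9.1 − 0.8 − 1.4 − 0.7 + 2.6) / 8 = 0.0875%
Mean R_m = (9.3 − 8.2 − 1.2 + 9.9 + 0.9 − 6.3 − 5.6 − 2.8) / 8 = -0.5000%
Σ(R_i − R̄_i)(R_m − R̄_m) = 225.6500  ⇒  Cov = 225.6500 / 8 = 28.2063
Σ(R_m − R̄_m)² = 330.8800  ⇒  Var(R_m) = 330.8800 / 8 = 41.3600
β = Cov / Var(R_m) = 28.2063 / 41.3600 = 0.6820
MRP = 8.97% − 1.09% = 7.88%
E(R) = R_f + β × MRP = 1.09% + 0.6820 × 7.88% = 6.46%

6.46%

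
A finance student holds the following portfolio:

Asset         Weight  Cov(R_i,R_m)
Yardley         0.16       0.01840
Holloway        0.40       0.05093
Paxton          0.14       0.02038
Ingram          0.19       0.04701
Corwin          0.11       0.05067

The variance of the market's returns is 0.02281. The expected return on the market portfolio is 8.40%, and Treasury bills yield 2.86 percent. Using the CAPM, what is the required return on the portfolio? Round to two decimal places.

12.74%

β_Yardley = 0.01840 / 0.02281 = 0.8067
β_Holloway = 0.05093 / 0.02281 = 2.2328
β_Paxton = 0.02038 / 0.02281 = 0.8935
β_Ingram = 0.04701 / 0.02281 = 2.0609
β_Corwin = 0.05067 / 0.02281 = 2.2214
β_P = Σ w_i β_i = 0.16×0.8067 + 0.40×2.2328 + 0.14×0.8935 + 0.19×2.0609 + 0.11×2.2214 = 1.7832
MRP = 8.40% − 2.86% = 5.54%
E(R_P) = R_f + β_P × MRP = 2.86% + 1.7832 × 5.54% = 12.74%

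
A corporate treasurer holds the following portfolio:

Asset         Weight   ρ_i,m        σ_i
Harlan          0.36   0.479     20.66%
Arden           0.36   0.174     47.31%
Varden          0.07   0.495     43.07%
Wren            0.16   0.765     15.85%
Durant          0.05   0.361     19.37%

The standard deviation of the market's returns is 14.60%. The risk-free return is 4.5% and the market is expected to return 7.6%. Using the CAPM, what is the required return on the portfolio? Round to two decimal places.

6.69%

β_Harlan = 0.479 × 20.66% / 14.60% = 0.6778
β_Arden = 0.174 × 47.31% / 14.60% = 0.5638
β_Varden = 0.495 × 43.07% / 14.60% = 1.4603
β_Wren = 0.765 × 15.85% / 14.60% = 0.8305
β_Durant = 0.361 × 19.37% / 14.60% = 0.4789
β_P = Σ w_i β_i = 0.36×0.6778 + 0.36×0.5638 + 0.07×1.4603 + 0.16×0.8305 + 0.05×0.4789 = 0.7060
MRP = 7.6% − 4.5% = 3.10%
E(R_P) = R_f + β_P × MRP = 4.5% + 0.7060 × 3.1% = 6.69%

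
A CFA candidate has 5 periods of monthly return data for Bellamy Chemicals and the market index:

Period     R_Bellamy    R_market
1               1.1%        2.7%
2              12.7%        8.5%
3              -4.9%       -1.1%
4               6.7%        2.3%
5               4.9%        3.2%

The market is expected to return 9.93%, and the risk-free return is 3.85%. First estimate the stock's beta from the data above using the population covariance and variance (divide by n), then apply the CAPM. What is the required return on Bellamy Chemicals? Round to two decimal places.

14.51%

Mean R_i = (1.1 + 12.7 − 4.9 + 6.7 + 4.9) / 5 = 4.1000%
Mean R_m = (2.7 + 8.5 − 1.1 + 2.3 + 3.2) / 5 = 3.1200%
Σ(R_i − R̄_i)(R_m − R̄_m) = 83.4400  ⇒  Cov = 83.4400 / 5 = 16.6880
Σ(R_m − R̄_m)² = 47.6080  ⇒  Var(R_m) = 47.6080 / 5 = 9.5216
β = Cov / Var(R_m) = 16.6880 / 9.5216 = 1.7526
MRP = 9.93% − 3.85% = 6.08%
E(R) = R_f + β × MRP = 3.85% + 1.7526 × 6.08% = 14.51%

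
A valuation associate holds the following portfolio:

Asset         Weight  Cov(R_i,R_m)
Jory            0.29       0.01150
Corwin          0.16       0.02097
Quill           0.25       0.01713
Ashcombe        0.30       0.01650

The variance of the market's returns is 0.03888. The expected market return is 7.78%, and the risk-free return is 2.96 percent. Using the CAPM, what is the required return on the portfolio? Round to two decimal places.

β_Jory = 0.01150 / 0.03888 = 0.2958
β_Corwin = 0.02097 / 0.03888 = 0.5394
β_Quill = 0.01713 / 0.03888 = 0.4406
β_Ashcombe = 0.01650 / 0.03888 = 0.4244
β_P = Σ w_i β_i = 0.29×0.2958 + 0.16×0.5394 + 0.25×0.4406 + 0.30×0.4244 = 0.4096
MRP = 7.78% − 2.96% = 4.82%
E(R_P) = R_f + β_P × MRP = 2.96% + 0.4096 × 4.82% = 4.93%

4.93%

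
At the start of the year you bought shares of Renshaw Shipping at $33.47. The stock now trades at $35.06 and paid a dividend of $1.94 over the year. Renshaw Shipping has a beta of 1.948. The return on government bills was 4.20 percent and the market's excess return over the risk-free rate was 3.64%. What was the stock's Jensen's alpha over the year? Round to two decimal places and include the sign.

Realised HPR = (P1 + D1 − P0) / P0 = (35.06 + 1.94 − 33.47) / 33.47 = 3.53 / 33.47 = 10.5468%
CAPM required = R_f + β·MRP = 4.20% + 1.948 × 3.64% = 11.29072%
α = realised − required = 10.5468% − 11.29072% = -0.74%

-0.74%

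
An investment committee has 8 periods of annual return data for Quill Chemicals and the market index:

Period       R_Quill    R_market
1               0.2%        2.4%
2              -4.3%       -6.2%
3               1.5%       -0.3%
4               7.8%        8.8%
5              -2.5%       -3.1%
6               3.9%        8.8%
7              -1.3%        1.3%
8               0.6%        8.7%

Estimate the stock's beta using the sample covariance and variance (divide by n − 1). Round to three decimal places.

Mean R_i = (0.2 − 4.3 + 1.5 + 7.8 − 2.5 + 3.9 − 1.3 + 0.6) / 8 = 0.7375%
Mean R_m = (2.4 − 6.2 − 0.3 + 8.8 − 3.1 + 8.8 + 1.3 + 8.7) / 8 = 2.5500%
Σ(R_i − R̄_i)(R_m − R̄_m) = 125.8850  ⇒  Cov = 125.8850 / 7 = 17.9836
Σ(R_m − R̄_m)² = 234.1400  ⇒  Var(R_m) = 234.1400 / 7 = 33.4486
β = Cov / Var(R_m) = 17.9836 / 33.4486 = 0.5376

0.538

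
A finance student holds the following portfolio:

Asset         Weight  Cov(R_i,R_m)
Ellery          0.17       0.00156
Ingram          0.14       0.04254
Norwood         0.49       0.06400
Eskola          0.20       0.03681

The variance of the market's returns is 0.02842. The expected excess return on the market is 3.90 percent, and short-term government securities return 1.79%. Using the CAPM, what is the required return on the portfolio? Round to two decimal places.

7.96%

β_Ellery = 0.00156 / 0.02842 = 0.0549
β_Ingram = 0.04254 / 0.02842 = 1.4968
β_Norwood = 0.06400 / 0.02842 = 2.2519
β_Eskola = 0.03681 / 0.02842 = 1.2952
β_P = Σ w_i β_i = 0.17×0.0549 + 0.14×1.4968 + 0.49×2.2519 + 0.20×1.2952 = 1.5814
E(R_P) = R_f + β_P × MRP = 1.79% + 1.5814 × 3.90% = 7.96%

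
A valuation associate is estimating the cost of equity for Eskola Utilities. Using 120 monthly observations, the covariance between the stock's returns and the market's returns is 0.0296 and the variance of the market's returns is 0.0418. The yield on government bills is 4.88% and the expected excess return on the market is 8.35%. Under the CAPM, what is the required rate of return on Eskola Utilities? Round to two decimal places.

10.79%

β = Cov(R_i, R_m) / Var(R_m) = 0.0296 / 0.0418 = 0.7081
E(R) = R_f + β × MRP = 4.88% + 0.7081 × 8.35% = 10.79%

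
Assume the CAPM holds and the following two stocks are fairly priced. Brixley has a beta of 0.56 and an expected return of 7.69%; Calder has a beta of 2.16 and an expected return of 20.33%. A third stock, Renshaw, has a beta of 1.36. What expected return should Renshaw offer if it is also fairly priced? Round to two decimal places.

MRP (SML slope) = (20.33% − 7.69%) / (2.16 − 0.56) = 12.64% / 1.60 = 7.9000%
R_f (intercept) = 7.69% − 0.56 × 7.9000% = 3.2660%
E(R_Renshaw) = R_f + β × MRP = 3.2660% + 1.36 × 7.9000% = 14.01%

14.01%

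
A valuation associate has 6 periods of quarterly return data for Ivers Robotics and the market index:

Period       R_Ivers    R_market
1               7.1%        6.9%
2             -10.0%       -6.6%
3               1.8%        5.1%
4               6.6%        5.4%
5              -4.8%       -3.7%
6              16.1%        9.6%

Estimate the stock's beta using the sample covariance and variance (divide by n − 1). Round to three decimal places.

Mean R_i = (7.1 − 10.0 + 1.8 + 6.6 − 4.8 + 16.1) / 6 = 2.8000%
Mean R_m = (6.9 − 6.6 + 5.1 + 5.4 − 3.7 + 9.6) / 6 = 2.7833%
Σ(R_i − R̄_i)(R_m − R̄_m) = 285.3700  ⇒  Cov = 285.3700 / 5 = 57.0740
Σ(R_m − R̄_m)² = 205.7083  ⇒  Var(R_m) = 205.7083 / 5 = 41.1417
β = Cov / Var(R_m) = 57.0740 / 41.1417 = 1.3873

1.387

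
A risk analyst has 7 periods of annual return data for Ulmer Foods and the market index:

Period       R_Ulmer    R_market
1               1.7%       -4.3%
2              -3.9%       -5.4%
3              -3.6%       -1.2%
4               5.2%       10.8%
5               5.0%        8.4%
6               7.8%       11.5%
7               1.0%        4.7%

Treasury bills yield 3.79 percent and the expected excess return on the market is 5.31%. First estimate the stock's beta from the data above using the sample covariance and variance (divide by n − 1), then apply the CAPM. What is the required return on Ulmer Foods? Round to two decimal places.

6.65%

Mean R_i = (1.7 − 3.9 − 3.6 + 5.2 + 5.0 + 7.8 + 1.0) / 7 = 1.8857%
Mean R_m = (-4.3 − 5.4 − 1.2 + 10.8 + 8.4 + 11.5 + 4.7) / 7 = 3.5000%
Σ(R_i − R̄_i)(R_m − R̄_m) = 164.4300  ⇒  Cov = 164.4300 / 6 = 27.4050
Σ(R_m − R̄_m)² = 304.8800  ⇒  Var(R_m) = 304.8800 / 6 = 50.8133
β = Cov / Var(R_m) = 27.4050 / 50.8133 = 0.5393
E(R) = R_f + β × MRP = 3.79% + 0.5393 × 5.31% = 6.65%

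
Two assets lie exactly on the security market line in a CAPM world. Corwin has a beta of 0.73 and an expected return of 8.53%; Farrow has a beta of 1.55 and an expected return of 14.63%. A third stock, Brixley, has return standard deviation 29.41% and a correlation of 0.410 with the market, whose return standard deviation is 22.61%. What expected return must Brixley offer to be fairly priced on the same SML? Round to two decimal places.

7.07%

MRP = (14.63% − 8.53%) / (1.55 − 0.73) = 7.4390%
R_f = 8.53% − 0.73 × 7.4390% = 3.0995%
β_Brixley = ρ·σ_i/σ_m = 0.410 × 29.41 / 22.61 = 0.5333
E(R_Brixley) = R_f + β × MRP = 3.0995% + 0.5333 × 7.4390% = 7.07%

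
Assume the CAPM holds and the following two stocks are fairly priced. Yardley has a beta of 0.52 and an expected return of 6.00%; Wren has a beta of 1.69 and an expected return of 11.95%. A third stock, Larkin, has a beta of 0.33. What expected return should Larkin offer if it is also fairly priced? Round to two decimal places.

MRP (SML slope) = (11.95% − 6.00%) / (1.69 − 0.52) = 5.95% / 1.17 = 5.0855%
R_f (intercept) = 6.00% − 0.52 × 5.0855% = 3.3555%
E(R_Larkin) = R_f + β × MRP = 3.3555% + 0.33 × 5.0855% = 5.03%

5.03%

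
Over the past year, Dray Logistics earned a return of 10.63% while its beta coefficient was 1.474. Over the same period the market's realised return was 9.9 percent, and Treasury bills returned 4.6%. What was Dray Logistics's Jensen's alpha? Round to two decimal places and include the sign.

Market excess return = 9.9% − 4.6% = 5.30%
CAPM benchmark = R_f + β(R_m − R_f) = 4.6% + 1.474 × 5.3% = 12.4122%
α = actual − benchmark = 10.63% − 12.4122% = -1.78%

-1.78%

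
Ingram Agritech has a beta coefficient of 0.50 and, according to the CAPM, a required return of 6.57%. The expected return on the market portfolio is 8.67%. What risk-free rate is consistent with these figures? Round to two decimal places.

E(R) = R_f + β(E(R_m) − R_f) = R_f(1 − β) + β·E(R_m)
6.57% = R_f × (1 − 0.50) + 0.50 × 8.67%
6.57% = R_f × 0.50 + 4.3350%
R_f = (6.57% − 4.3350%) / 0.50 = 4.47%

4.47%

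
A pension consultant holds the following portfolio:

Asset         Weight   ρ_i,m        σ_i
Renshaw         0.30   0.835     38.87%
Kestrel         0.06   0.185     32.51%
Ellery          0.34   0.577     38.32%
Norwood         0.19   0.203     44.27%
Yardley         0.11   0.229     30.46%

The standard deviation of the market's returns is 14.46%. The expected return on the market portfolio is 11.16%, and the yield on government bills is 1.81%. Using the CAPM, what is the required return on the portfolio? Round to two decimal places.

14.80%

β_Renshaw = 0.835 × 38.87% / 14.46% = 2.2446
β_Kestrel = 0.185 × 32.51% / 14.46% = 0.4159
β_Ellery = 0.577 × 38.32% / 14.46% = 1.5291
β_Norwood = 0.203 × 44.27% / 14.46% = 0.6215
β_Yardley = 0.229 × 30.46% / 14.46% = 0.4824
β_P = Σ w_i β_i = 0.30×2.2446 + 0.06×0.4159 + 0.34×1.5291 + 0.19×0.6215 + 0.11×0.4824 = 1.3894
MRP = 11.16% − 1.81% = 9.35%
E(R_P) = R_f + β_P × MRP = 1.81% + 1.3894 × 9.35% = 14.80%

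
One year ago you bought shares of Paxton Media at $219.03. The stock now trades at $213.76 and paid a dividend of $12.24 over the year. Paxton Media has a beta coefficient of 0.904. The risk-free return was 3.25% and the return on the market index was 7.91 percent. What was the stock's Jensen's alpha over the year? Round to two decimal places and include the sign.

Realised HPR = (P1 + D1 − P0) / P0 = (213.76 + 12.24 − 219.03) / 219.03 = 6.97 / 219.03 = 3.1822%
MRP = 7.91% − 3.25% = 4.66%
CAPM required = R_f + β·MRP = 3.25% + 0.904 × 4.66% = 7.46264%
α = realised − required = 3.1822% − 7.46264% = -4.28%

-4.28%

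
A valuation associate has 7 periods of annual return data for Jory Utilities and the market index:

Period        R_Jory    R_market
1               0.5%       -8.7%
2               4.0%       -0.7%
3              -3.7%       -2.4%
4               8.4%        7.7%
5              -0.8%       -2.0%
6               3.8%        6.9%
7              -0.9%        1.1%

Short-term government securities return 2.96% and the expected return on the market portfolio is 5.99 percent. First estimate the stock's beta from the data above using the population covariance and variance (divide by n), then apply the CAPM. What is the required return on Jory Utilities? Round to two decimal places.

Mean R_i = (0.5 + 4.0 − 3.7 + 8.4 − 0.8 + 3.8 − 0.9) / 7 = 1.6143%
Mean R_m = (-8.7 − 0.7 − 2.4 + 7.7 − 2.0 + 6.9 + 1.1) / 7 = 0.2714%
Σ(R_i − R̄_i)(R_m − R̄_m) = 90.1729  ⇒  Cov = 90.1729 / 7 = 12.8818
Σ(R_m − R̄_m)² = 193.5343  ⇒  Var(R_m) = 193.5343 / 7 = 27.6478
β = Cov / Var(R_m) = 12.8818 / 27.6478 = 0.4659
MRP = 5.99% − 2.96% = 3.03%
E(R) = R_f + β × MRP = 2.96% + 0.4659 × 3.03% = 4.37%

4.37%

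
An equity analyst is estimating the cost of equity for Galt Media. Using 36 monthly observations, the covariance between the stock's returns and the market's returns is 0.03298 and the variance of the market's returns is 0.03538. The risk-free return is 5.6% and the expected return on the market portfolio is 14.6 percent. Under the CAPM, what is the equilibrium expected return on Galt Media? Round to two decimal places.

13.99%

β = Cov(R_i, R_m) / Var(R_m) = 0.03298 / 0.03538 = 0.9322
MRP = 14.6% − 5.6% = 9.00%
E(R) = R_f + β × MRP = 5.6% + 0.9322 × 9.0% = 13.99%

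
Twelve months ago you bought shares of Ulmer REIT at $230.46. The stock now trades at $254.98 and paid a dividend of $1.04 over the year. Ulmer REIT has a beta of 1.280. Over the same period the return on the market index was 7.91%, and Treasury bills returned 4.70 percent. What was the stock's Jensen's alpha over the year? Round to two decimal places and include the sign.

Realised HPR = (P1 + D1 − P0) / P0 = (254.98 + 1.04 − 230.46) / 230.46 = 25.56 / 230.46 = 11.0909%
MRP = 7.91% − 4.70% = 3.21%
CAPM required = R_f + β·MRP = 4.70% + 1.280 × 3.21% = 8.80880%
α = realised − required = 11.0909% − 8.80880% = +2.28%

+2.28%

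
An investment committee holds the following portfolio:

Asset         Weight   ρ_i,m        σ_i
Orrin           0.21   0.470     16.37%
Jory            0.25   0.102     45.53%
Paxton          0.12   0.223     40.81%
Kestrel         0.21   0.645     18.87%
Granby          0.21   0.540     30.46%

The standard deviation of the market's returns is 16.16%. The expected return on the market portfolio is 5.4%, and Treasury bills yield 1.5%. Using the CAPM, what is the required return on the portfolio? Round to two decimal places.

3.88%

β_Orrin = 0.470 × 16.37% / 16.16% = 0.4761
β_Jory = 0.102 × 45.53% / 16.16% = 0.2874
β_Paxton = 0.223 × 40.81% / 16.16% = 0.5632
β_Kestrel = 0.645 × 18.87% / 16.16% = 0.7532
β_Granby = 0.540 × 30.46% / 16.16% = 1.0178
β_P = Σ w_i β_i = 0.21×0.4761 + 0.25×0.2874 + 0.12×0.5632 + 0.21×0.7532 + 0.21×1.0178 = 0.6113
MRP = 5.4% − 1.5% = 3.90%
E(R_P) = R_f + β_P × MRP = 1.5% + 0.6113 × 3.9% = 3.88%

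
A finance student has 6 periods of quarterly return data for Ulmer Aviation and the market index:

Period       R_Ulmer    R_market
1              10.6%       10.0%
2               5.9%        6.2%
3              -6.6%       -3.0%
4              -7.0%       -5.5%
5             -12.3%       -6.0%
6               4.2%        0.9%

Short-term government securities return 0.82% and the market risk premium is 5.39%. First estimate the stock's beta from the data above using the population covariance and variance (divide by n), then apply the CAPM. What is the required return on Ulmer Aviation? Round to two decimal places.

7.91%

Mean R_i = (10.6 + 5.9 − 6.6 − 7.0 − 12.3 + 4.2) / 6 = -0.8667%
Mean R_m = (10.0 + 6.2 − 3.0 − 5.5 − 6.0 + 0.9) / 6 = 0.4333%
Σ(R_i − R̄_i)(R_m − R̄_m) = 280.7133  ⇒  Cov = 280.7133 / 6 = 46.7856
Σ(R_m − R̄_m)² = 213.3733  ⇒  Var(R_m) = 213.3733 / 6 = 35.5622
β = Cov / Var(R_m) = 46.7856 / 35.5622 = 1.3156
E(R) = R_f + β × MRP = 0.82% + 1.3156 × 5.39% = 7.91%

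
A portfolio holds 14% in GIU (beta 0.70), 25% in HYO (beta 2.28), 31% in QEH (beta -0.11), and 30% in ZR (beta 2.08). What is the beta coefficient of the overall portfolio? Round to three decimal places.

1.258

β_P = Σ w_i β_i = 0.14×0.70 + 0.25×2.28 + 0.31×-0.11 + 0.30×2.08 = 1.2579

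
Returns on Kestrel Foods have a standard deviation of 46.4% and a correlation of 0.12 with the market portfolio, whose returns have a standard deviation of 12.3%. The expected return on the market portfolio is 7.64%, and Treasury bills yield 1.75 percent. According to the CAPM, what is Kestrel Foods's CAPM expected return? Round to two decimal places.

4.42%

β = ρ × σ_i / σ_m = 0.12 × 46.4% / 12.3% = 0.4527
MRP = 7.64% − 1.75% = 5.89%
E(R) = 1.75% + 0.4527 × 5.89% = 4.42%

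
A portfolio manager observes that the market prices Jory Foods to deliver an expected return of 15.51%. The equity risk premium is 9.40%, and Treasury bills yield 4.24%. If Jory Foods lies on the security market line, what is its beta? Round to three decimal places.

β = (E(R) − R_f) / MRP = (15.51% − 4.24%) / 9.40% = 11.27% / 9.40% = 1.199

1.199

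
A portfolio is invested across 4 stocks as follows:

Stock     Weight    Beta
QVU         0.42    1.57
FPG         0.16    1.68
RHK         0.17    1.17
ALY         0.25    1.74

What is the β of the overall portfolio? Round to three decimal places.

β_P = Σ w_i β_i = 0.42×1.57 + 0.16×1.68 + 0.17×1.17 + 0.25×1.74 = 1.5621

1.562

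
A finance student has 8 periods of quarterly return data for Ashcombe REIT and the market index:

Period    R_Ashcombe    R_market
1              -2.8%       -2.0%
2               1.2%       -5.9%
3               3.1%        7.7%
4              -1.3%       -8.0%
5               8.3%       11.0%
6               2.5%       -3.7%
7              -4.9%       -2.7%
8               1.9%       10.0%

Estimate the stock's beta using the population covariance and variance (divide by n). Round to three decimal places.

Mean R_i = (-2.8 + 1.2 + 3.1 − 1.3 + 8.3 + 2.5 − 4.9 + 1.9) / 8 = 1.0000%
Mean R_m = (-2.0 − 5.9 + 7.7 − 8.0 + 11.0 − 3.7 − 2.7 + 10.0) / 8 = 0.8000%
Σ(R_i − R̄_i)(R_m − R̄_m) = 140.6700  ⇒  Cov = 140.6700 / 8 = 17.5838
Σ(R_m − R̄_m)² = 398.9600  ⇒  Var(R_m) = 398.9600 / 8 = 49.8700
β = Cov / Var(R_m) = 17.5838 / 49.8700 = 0.3526

0.353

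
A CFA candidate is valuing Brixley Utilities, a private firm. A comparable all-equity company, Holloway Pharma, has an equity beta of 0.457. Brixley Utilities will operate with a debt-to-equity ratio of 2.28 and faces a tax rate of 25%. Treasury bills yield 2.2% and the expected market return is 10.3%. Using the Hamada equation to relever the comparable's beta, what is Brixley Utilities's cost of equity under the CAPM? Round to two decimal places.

12.23%

β_L = β_U × [1 + (1 − t)(D/E)] = 0.457 × [1 + (1 − 0.25) × 2.28]
    = 0.457 × [1 + 0.75 × 2.28] = 0.457 × 2.7100 = 1.2385
MRP = 10.3% − 2.2% = 8.10%
E(R) = R_f + β_L × MRP = 2.2% + 1.2385 × 8.1% = 12.23%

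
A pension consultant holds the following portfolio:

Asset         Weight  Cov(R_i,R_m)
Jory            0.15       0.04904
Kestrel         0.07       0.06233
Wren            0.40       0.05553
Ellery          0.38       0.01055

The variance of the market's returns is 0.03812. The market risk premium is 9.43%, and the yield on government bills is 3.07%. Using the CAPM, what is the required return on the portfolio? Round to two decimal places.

12.46%

β_Jory = 0.04904 / 0.03812 = 1.2865
β_Kestrel = 0.06233 / 0.03812 = 1.6351
β_Wren = 0.05553 / 0.03812 = 1.4567
β_Ellery = 0.01055 / 0.03812 = 0.2768
β_P = Σ w_i β_i = 0.15×1.2865 + 0.07×1.6351 + 0.40×1.4567 + 0.38×0.2768 = 0.9953
E(R_P) = R_f + β_P × MRP = 3.07% + 0.9953 × 9.43% = 12.46%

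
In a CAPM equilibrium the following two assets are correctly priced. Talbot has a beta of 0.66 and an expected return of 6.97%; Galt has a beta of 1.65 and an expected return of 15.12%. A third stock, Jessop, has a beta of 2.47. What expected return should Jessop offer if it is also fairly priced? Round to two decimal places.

21.87%

MRP (SML slope) = (15.12% − 6.97%) / (1.65 − 0.66) = 8.15% / 0.99 = 8.2323%
R_f (intercept) = 6.97% − 0.66 × 8.2323% = 1.5367%
E(R_Jessop) = R_f + β × MRP = 1.5367% + 2.47 × 8.2323% = 21.87%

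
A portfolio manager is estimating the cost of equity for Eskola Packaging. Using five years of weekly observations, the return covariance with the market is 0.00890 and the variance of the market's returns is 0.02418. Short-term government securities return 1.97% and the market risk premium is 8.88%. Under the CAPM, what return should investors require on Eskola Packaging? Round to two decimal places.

5.24%

β = Cov(R_i, R_m) / Var(R_m) = 0.00890 / 0.02418 = 0.3681
E(R) = R_f + β × MRP = 1.97% + 0.3681 × 8.88% = 5.24%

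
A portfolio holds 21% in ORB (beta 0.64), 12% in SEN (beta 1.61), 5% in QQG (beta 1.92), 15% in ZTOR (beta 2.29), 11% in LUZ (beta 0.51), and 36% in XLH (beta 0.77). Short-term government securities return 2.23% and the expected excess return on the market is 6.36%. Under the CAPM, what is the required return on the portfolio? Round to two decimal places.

β_P = Σ w_i β_i = 0.21×0.64 + 0.12×1.61 + 0.05×1.92 + 0.15×2.29 + 0.11×0.51 + 0.36×0.77 = 1.1004
E(R_P) = R_f + β_P × MRP = 2.23% + 1.1004 × 6.36% = 9.23%

9.23%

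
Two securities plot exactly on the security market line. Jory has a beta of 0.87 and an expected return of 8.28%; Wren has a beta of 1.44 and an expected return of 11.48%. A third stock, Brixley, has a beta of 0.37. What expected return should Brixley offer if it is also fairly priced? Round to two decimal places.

MRP (SML slope) = (11.48% − 8.28%) / (1.44 − 0.87) = 3.20% / 0.57 = 5.6140%
R_f (intercept) = 8.28% − 0.87 × 5.6140% = 3.3958%
E(R_Brixley) = R_f + β × MRP = 3.3958% + 0.37 × 5.6140% = 5.47%

5.47%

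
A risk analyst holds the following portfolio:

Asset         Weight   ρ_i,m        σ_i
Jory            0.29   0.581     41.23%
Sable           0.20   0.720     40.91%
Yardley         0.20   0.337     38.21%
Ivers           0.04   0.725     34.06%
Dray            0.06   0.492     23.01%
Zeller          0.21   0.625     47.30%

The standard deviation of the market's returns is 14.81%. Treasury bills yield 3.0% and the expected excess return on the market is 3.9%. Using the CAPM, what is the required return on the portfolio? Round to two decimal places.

9.13%

β_Jory = 0.581 × 41.23% / 14.81% = 1.6175
β_Sable = 0.720 × 40.91% / 14.81% = 1.9889
β_Yardley = 0.337 × 38.21% / 14.81% = 0.8695
β_Ivers = 0.725 × 34.06% / 14.81% = 1.6674
β_Dray = 0.492 × 23.01% / 14.81% = 0.7644
β_Zeller = 0.625 × 47.30% / 14.81% = 1.9961
β_P = Σ w_i β_i = 0.29×1.6175 + 0.20×1.9889 + 0.20×0.8695 + 0.04×1.6674 + 0.06×0.7644 + 0.21×1.9961 = 1.5725
E(R_P) = R_f + β_P × MRP = 3.0% + 1.5725 × 3.9% = 9.13%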